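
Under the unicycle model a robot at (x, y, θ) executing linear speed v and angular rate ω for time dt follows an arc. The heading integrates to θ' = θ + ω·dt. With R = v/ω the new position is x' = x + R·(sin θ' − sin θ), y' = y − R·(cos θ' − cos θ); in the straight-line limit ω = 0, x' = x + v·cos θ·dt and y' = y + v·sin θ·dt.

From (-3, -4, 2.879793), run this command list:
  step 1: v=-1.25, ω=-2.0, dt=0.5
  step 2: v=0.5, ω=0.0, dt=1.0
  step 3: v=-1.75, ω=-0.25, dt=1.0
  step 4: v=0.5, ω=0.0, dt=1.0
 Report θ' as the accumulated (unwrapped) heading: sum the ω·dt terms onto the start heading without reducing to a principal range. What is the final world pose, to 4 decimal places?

step 1: θ'=1.8798 (R=0.6250) → pose (-2.5664, -4.4136, 1.8798)
step 2: θ'=1.8798 (straight) → pose (-2.7184, -3.9373, 1.8798)
step 3: θ'=1.6298 (R=7.0000) → pose (-2.3991, -5.6533, 1.6298)
step 4: θ'=1.6298 (straight) → pose (-2.4285, -5.1542, 1.6298)

(-2.4285, -5.1542, 1.6298)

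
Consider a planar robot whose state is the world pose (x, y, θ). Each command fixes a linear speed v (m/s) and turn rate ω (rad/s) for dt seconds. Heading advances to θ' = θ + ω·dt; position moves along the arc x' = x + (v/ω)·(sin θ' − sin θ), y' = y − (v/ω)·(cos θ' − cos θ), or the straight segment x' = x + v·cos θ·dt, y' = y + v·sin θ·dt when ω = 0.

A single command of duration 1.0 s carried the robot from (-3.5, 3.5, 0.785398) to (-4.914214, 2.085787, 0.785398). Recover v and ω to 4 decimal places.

v = -2.0000, ω = 0.0000

Δθ = 0.785398 − 0.785398 = 0.000000
ω = Δθ/dt = 0.000000/1.0 = 0.0000
ω = 0 → v = (Δx·cos θ + Δy·sin θ)/dt = -2.0000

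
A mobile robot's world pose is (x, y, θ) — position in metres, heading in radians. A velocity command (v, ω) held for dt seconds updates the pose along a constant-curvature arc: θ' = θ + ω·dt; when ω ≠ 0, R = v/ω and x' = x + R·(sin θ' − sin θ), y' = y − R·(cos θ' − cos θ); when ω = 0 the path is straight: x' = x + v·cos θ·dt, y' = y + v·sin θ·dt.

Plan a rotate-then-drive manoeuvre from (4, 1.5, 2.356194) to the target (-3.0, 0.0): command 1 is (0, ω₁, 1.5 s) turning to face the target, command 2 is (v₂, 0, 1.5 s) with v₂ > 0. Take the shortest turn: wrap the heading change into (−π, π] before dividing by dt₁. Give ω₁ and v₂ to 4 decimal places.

heading to target = atan2(0−1.5, -3−4) = -2.9305
Δθ = wrap(-2.9305 − 2.3562) = 0.9965; ω₁ = Δθ/dt₁ = 0.6643
distance = √((-3−4)² + (0−1.5)²) = 7.1589; v₂ = distance/dt₂ = 4.7726

ω₁ = 0.6643, v₂ = 4.7726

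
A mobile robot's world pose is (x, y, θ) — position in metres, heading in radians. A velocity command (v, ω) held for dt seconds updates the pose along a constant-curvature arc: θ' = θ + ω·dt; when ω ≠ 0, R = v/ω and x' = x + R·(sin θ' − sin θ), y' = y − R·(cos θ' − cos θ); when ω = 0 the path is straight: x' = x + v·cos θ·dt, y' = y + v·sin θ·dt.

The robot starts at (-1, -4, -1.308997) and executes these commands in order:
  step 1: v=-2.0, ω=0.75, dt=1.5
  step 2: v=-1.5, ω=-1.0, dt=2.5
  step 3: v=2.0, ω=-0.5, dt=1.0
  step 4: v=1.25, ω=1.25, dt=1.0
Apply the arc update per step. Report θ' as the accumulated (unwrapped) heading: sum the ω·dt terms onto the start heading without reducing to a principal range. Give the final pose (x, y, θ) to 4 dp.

step 1: θ'=-0.1840 (R=-2.6667) → pose (-3.0879, -2.0685, -0.1840)
step 2: θ'=-2.6840 (R=1.5000) → pose (-3.4762, 0.7518, -2.6840)
step 3: θ'=-3.1840 (R=-4.0000) → pose (-5.4129, 0.3439, -3.1840)
step 4: θ'=-1.9340 (R=1.0000) → pose (-6.3900, -0.2999, -1.9340)

(-6.3900, -0.2999, -1.9340)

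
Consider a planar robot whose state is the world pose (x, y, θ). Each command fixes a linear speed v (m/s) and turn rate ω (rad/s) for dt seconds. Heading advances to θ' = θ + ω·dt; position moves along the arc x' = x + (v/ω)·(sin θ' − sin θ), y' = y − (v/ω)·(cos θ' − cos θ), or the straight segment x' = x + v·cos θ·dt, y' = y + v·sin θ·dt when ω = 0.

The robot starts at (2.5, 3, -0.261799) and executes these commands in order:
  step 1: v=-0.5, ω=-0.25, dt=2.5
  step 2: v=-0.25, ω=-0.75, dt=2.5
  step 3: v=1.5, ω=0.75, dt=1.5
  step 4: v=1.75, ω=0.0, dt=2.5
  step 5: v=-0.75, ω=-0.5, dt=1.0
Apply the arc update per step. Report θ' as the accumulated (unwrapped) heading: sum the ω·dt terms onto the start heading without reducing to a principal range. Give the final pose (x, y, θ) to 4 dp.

(0.2902, -1.1973, -2.1368)

step 1: θ'=-0.8868 (R=2.0000) → pose (1.4675, 3.6681, -0.8868)
step 2: θ'=-2.7618 (R=0.3333) → pose (1.6023, 4.1883, -2.7618)
step 3: θ'=-1.6368 (R=2.0000) → pose (0.3481, 2.4627, -1.6368)
step 4: θ'=-1.6368 (straight) → pose (0.0596, -1.9028, -1.6368)
step 5: θ'=-2.1368 (R=1.5000) → pose (0.2902, -1.1973, -2.1368)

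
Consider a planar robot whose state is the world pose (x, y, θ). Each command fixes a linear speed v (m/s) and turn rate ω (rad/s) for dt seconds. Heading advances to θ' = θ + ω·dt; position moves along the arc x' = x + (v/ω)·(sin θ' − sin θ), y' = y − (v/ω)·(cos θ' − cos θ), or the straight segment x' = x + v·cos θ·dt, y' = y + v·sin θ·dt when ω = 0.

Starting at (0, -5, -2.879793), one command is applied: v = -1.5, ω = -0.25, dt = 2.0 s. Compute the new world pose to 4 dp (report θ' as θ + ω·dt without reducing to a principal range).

(2.9686, -4.9650, -3.3798)

θ' = -2.8798 + -0.25·2.0 = -3.3798
R = v/ω = -1.5/-0.25 = 6.0000
x' = 0 + 6.0000·(sin -3.3798 − sin -2.8798) = 2.9686
y' = -5 − 6.0000·(cos -3.3798 − cos -2.8798) = -4.9650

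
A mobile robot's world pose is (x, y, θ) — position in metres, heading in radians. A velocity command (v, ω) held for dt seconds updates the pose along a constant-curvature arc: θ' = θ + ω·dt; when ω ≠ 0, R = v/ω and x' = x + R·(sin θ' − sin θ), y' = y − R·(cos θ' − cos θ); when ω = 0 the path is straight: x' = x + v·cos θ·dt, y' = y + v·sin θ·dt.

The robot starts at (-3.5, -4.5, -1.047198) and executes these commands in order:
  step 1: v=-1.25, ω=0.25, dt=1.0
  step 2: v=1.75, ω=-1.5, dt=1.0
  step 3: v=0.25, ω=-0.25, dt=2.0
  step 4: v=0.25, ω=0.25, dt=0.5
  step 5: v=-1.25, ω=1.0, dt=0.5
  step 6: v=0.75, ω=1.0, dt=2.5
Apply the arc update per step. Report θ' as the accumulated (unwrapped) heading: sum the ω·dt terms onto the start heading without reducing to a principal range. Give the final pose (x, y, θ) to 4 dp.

step 1: θ'=-0.7972 (R=-5.0000) → pose (-4.2531, -3.5064, -0.7972)
step 2: θ'=-2.2972 (R=-1.1667) → pose (-4.2156, -5.0965, -2.2972)
step 3: θ'=-2.7972 (R=-1.0000) → pose (-4.6255, -5.3736, -2.7972)
step 4: θ'=-2.6722 (R=1.0000) → pose (-4.7403, -5.4230, -2.6722)
step 5: θ'=-2.1722 (R=-1.2500) → pose (-4.2750, -5.0155, -2.1722)
step 6: θ'=0.3278 (R=0.7500) → pose (-3.4151, -6.1499, 0.3278)

(-3.4151, -6.1499, 0.3278)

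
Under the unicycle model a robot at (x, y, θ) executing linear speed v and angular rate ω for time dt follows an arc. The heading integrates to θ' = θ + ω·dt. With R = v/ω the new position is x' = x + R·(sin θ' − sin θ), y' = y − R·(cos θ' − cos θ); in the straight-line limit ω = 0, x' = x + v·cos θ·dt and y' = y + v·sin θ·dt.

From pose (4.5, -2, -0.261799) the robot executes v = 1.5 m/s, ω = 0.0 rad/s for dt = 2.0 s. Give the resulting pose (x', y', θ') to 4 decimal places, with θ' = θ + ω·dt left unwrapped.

θ' = -0.2618 + 0.0·2.0 = -0.2618
ω = 0 → straight: x' = 4.5 + 1.5·cos(-0.2618)·2.0 = 7.3978
y' = -2 + 1.5·sin(-0.2618)·2.0 = -2.7765

(7.3978, -2.7765, -0.2618)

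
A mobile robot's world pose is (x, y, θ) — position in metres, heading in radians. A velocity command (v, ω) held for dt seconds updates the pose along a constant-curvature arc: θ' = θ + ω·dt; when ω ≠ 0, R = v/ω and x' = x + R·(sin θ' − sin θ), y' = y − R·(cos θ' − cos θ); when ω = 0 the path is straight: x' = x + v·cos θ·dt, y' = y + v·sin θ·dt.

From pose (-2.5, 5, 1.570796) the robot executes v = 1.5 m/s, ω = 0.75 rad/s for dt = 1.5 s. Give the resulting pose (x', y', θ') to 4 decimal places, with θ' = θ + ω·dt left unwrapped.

(-3.6376, 6.8045, 2.6958)

θ' = 1.5708 + 0.75·1.5 = 2.6958
R = v/ω = 1.5/0.75 = 2.0000
x' = -2.5 + 2.0000·(sin 2.6958 − sin 1.5708) = -3.6376
y' = 5 − 2.0000·(cos 2.6958 − cos 1.5708) = 6.8045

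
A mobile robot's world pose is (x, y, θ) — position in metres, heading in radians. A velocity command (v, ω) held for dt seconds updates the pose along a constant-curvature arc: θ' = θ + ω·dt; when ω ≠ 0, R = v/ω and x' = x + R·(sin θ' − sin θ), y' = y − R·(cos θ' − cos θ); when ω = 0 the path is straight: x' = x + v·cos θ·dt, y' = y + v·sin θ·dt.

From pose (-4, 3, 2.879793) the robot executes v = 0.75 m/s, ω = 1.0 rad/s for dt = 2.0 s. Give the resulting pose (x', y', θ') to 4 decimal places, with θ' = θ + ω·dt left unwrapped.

(-4.9336, 2.1506, 4.8798)

θ' = 2.8798 + 1.0·2.0 = 4.8798
R = v/ω = 0.75/1.0 = 0.7500
x' = -4 + 0.7500·(sin 4.8798 − sin 2.8798) = -4.9336
y' = 3 − 0.7500·(cos 4.8798 − cos 2.8798) = 2.1506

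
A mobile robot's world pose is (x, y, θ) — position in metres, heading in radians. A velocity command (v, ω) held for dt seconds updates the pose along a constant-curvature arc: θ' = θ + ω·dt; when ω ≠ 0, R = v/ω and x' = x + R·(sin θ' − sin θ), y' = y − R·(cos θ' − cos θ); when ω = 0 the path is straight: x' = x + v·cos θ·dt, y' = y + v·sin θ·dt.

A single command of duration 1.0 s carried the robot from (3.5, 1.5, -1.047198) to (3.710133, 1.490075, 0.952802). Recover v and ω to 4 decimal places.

v = 0.2500, ω = 2.0000

Δθ = 0.952802 − -1.047198 = 2.000000
ω = Δθ/dt = 2.000000/1.0 = 2.0000
R = Δx/(sin θ' − sin θ) = 0.1250
v = R·ω = 0.1250·2.0000 = 0.2500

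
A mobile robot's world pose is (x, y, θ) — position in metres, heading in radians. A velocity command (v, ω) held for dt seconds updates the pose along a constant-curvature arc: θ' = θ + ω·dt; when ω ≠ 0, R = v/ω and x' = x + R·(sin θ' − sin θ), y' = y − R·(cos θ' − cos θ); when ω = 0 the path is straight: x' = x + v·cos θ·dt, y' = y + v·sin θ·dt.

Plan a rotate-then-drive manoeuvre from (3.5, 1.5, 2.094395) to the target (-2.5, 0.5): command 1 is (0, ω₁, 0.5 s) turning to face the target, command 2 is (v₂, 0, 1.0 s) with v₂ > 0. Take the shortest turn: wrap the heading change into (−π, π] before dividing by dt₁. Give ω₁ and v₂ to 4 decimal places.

ω₁ = 2.4247, v₂ = 6.0828

heading to target = atan2(0.5−1.5, -2.5−3.5) = -2.9764
Δθ = wrap(-2.9764 − 2.0944) = 1.2123; ω₁ = Δθ/dt₁ = 2.4247
distance = √((-2.5−3.5)² + (0.5−1.5)²) = 6.0828; v₂ = distance/dt₂ = 6.0828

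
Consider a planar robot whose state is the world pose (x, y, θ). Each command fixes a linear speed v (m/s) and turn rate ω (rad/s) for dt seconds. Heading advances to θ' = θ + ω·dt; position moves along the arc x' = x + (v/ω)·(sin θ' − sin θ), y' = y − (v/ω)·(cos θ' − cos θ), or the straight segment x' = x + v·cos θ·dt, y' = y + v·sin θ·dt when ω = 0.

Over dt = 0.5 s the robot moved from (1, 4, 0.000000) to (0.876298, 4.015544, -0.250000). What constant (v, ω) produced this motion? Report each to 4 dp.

Δθ = -0.250000 − 0.000000 = -0.250000
ω = Δθ/dt = -0.250000/0.5 = -0.5000
R = Δx/(sin θ' − sin θ) = 0.5000
v = R·ω = 0.5000·-0.5000 = -0.2500

v = -0.2500, ω = -0.5000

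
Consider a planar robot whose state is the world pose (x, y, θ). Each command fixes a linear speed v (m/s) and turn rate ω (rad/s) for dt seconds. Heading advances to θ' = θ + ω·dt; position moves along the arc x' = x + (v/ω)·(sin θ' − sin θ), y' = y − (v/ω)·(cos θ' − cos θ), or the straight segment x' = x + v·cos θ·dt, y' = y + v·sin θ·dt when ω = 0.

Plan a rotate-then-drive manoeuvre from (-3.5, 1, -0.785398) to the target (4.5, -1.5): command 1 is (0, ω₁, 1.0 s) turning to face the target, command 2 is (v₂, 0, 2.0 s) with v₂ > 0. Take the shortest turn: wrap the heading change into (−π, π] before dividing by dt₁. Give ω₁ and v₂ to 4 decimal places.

ω₁ = 0.4825, v₂ = 4.1908

heading to target = atan2(-1.5−1, 4.5−-3.5) = -0.3029
Δθ = wrap(-0.3029 − -0.7854) = 0.4825; ω₁ = Δθ/dt₁ = 0.4825
distance = √((4.5−-3.5)² + (-1.5−1)²) = 8.3815; v₂ = distance/dt₂ = 4.1908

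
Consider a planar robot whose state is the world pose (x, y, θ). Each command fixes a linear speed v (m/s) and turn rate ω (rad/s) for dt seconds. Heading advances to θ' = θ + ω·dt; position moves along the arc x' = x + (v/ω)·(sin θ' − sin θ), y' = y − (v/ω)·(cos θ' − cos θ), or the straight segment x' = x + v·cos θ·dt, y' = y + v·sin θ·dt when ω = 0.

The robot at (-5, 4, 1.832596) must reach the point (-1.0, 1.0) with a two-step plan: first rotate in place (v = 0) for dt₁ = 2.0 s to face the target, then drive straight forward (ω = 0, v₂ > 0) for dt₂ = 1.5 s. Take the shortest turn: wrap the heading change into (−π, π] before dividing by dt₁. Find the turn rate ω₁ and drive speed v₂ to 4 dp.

ω₁ = -1.2380, v₂ = 3.3333

heading to target = atan2(1−4, -1−-5) = -0.6435
Δθ = wrap(-0.6435 − 1.8326) = -2.4761; ω₁ = Δθ/dt₁ = -1.2380
distance = √((-1−-5)² + (1−4)²) = 5.0000; v₂ = distance/dt₂ = 3.3333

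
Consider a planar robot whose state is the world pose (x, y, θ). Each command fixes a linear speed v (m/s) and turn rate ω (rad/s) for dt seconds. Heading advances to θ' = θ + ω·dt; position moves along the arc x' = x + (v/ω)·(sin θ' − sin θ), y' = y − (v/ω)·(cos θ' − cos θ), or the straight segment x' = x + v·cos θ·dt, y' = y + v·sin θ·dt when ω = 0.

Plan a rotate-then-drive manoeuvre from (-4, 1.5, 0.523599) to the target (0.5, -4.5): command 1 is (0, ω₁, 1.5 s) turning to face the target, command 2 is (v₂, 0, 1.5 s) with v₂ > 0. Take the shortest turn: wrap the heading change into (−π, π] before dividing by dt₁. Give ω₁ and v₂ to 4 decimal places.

heading to target = atan2(-4.5−1.5, 0.5−-4) = -0.9273
Δθ = wrap(-0.9273 − 0.5236) = -1.4509; ω₁ = Δθ/dt₁ = -0.9673
distance = √((0.5−-4)² + (-4.5−1.5)²) = 7.5000; v₂ = distance/dt₂ = 5.0000

ω₁ = -0.9673, v₂ = 5.0000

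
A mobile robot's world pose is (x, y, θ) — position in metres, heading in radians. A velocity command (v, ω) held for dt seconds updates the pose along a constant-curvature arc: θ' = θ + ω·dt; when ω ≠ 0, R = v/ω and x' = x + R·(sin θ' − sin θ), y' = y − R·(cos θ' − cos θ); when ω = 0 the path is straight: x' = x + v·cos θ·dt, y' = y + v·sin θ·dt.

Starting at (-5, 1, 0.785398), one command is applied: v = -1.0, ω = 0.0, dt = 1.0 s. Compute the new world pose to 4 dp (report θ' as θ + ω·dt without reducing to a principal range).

θ' = 0.7854 + 0.0·1.0 = 0.7854
ω = 0 → straight: x' = -5 + -1.0·cos(0.7854)·1.0 = -5.7071
y' = 1 + -1.0·sin(0.7854)·1.0 = 0.2929

(-5.7071, 0.2929, 0.7854)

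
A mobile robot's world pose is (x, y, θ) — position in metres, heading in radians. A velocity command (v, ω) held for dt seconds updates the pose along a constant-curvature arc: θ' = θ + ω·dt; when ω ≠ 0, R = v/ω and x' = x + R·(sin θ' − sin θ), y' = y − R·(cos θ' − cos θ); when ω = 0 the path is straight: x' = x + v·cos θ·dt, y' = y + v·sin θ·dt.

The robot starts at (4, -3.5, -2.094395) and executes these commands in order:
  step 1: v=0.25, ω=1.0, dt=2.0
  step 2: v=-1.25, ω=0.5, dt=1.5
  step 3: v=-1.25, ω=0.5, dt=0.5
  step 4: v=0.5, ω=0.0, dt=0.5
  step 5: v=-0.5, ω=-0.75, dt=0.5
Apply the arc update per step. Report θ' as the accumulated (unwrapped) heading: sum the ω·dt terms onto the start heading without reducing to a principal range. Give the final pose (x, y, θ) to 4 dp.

step 1: θ'=-0.0944 (R=0.2500) → pose (4.1929, -3.8739, -0.0944)
step 2: θ'=0.6556 (R=-2.5000) → pose (2.4332, -4.3811, 0.6556)
step 3: θ'=0.9056 (R=-2.5000) → pose (1.9903, -4.8197, 0.9056)
step 4: θ'=0.9056 (straight) → pose (2.1446, -4.6230, 0.9056)
step 5: θ'=0.5306 (R=0.6667) → pose (1.9574, -4.7866, 0.5306)

(1.9574, -4.7866, 0.5306)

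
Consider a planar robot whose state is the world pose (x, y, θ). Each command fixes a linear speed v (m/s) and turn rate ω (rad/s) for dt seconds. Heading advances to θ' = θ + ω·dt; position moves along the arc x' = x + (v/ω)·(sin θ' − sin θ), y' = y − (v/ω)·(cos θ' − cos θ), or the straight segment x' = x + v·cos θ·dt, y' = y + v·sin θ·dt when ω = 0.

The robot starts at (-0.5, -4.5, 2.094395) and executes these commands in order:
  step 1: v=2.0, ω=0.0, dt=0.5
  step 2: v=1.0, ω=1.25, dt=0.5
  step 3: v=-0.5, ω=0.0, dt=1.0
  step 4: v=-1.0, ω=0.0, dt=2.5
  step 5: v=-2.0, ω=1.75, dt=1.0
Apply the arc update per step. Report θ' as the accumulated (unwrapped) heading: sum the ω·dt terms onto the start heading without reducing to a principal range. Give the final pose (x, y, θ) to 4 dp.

step 1: θ'=2.0944 (straight) → pose (-1.0000, -3.6340, 2.0944)
step 2: θ'=2.7194 (R=0.8000) → pose (-1.3650, -3.3042, 2.7194)
step 3: θ'=2.7194 (straight) → pose (-0.9089, -3.5091, 2.7194)
step 4: θ'=2.7194 (straight) → pose (1.3716, -4.5335, 2.7194)
step 5: θ'=4.4694 (R=-1.1429) → pose (2.9492, -3.7660, 4.4694)

(2.9492, -3.7660, 4.4694)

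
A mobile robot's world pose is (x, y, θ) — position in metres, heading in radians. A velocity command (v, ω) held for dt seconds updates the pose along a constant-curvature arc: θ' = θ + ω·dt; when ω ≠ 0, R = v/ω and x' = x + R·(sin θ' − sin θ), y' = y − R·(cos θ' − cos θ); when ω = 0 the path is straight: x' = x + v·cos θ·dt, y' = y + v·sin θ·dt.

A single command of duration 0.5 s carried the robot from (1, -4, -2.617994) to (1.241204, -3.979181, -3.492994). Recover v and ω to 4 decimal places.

v = -0.5000, ω = -1.7500

Δθ = -3.492994 − -2.617994 = -0.875000
ω = Δθ/dt = -0.875000/0.5 = -1.7500
R = Δx/(sin θ' − sin θ) = 0.2857
v = R·ω = 0.2857·-1.7500 = -0.5000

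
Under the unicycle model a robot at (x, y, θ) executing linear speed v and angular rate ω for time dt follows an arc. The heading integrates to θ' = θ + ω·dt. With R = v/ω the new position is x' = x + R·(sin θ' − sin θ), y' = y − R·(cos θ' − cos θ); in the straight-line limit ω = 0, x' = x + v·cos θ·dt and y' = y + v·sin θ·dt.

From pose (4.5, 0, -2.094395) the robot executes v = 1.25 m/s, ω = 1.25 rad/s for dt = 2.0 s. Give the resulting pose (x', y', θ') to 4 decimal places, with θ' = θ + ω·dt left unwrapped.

θ' = -2.0944 + 1.25·2.0 = 0.4056
R = v/ω = 1.25/1.25 = 1.0000
x' = 4.5 + 1.0000·(sin 0.4056 − sin -2.0944) = 5.7606
y' = 0 − 1.0000·(cos 0.4056 − cos -2.0944) = -1.4189

(5.7606, -1.4189, 0.4056)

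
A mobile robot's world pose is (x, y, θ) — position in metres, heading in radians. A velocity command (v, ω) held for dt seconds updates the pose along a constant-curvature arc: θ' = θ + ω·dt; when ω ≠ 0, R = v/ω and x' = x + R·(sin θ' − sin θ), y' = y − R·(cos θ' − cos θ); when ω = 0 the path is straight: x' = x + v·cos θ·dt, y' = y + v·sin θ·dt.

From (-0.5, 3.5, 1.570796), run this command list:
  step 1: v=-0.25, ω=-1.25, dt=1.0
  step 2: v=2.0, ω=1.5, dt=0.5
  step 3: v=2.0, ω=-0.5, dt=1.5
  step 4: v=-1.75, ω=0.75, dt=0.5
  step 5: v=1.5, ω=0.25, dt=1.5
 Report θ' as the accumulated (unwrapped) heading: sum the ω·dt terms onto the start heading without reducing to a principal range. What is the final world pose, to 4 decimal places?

step 1: θ'=0.3208 (R=0.2000) → pose (-0.6369, 3.3102, 0.3208)
step 2: θ'=1.0708 (R=1.3333) → pose (0.1127, 3.9363, 1.0708)
step 3: θ'=0.3208 (R=-4.0000) → pose (2.3618, 5.8145, 0.3208)
step 4: θ'=0.6958 (R=-2.3333) → pose (1.6019, 5.3912, 0.6958)
step 5: θ'=1.0708 (R=6.0000) → pose (3.0214, 7.1199, 1.0708)

(3.0214, 7.1199, 1.0708)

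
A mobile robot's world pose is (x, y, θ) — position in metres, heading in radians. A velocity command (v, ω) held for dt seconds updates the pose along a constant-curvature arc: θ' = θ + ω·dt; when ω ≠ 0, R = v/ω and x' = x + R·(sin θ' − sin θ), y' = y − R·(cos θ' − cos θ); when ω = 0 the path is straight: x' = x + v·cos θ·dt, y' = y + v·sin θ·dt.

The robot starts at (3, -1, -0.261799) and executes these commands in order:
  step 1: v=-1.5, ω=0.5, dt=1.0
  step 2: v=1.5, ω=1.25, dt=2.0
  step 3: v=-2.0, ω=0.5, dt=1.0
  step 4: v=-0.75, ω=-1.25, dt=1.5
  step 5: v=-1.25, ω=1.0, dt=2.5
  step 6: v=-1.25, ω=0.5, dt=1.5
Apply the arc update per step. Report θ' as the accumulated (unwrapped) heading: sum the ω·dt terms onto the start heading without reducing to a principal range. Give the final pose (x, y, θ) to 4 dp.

step 1: θ'=0.2382 (R=-3.0000) → pose (1.5157, -0.9825, 0.2382)
step 2: θ'=2.7382 (R=1.2000) → pose (1.7036, 1.2873, 2.7382)
step 3: θ'=3.2382 (R=-4.0000) → pose (3.6596, 0.9849, 3.2382)
step 4: θ'=1.3632 (R=0.6000) → pose (4.3046, 0.2640, 1.3632)
step 5: θ'=3.8632 (R=-1.2500) → pose (6.3535, -0.9320, 3.8632)
step 6: θ'=4.6132 (R=-2.5000) → pose (7.1897, 0.6973, 4.6132)

(7.1897, 0.6973, 4.6132)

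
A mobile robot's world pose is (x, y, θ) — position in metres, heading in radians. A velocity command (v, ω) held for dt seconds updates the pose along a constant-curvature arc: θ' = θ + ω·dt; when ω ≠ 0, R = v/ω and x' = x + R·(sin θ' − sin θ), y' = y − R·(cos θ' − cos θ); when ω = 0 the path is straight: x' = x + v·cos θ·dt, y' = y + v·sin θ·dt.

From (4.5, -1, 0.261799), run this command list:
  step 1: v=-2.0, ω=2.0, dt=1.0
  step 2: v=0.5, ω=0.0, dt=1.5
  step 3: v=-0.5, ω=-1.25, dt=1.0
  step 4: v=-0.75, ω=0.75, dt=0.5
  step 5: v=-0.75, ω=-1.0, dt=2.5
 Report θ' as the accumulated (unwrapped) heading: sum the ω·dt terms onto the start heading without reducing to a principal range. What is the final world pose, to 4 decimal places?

(1.9956, -3.0338, -1.1132)

step 1: θ'=2.2618 (R=-1.0000) → pose (3.9882, -2.6032, 2.2618)
step 2: θ'=2.2618 (straight) → pose (3.5102, -2.0253, 2.2618)
step 3: θ'=1.0118 (R=0.4000) → pose (3.5411, -2.4923, 1.0118)
step 4: θ'=1.3868 (R=-1.0000) → pose (3.4058, -2.8397, 1.3868)
step 5: θ'=-1.1132 (R=0.7500) → pose (1.9956, -3.0338, -1.1132)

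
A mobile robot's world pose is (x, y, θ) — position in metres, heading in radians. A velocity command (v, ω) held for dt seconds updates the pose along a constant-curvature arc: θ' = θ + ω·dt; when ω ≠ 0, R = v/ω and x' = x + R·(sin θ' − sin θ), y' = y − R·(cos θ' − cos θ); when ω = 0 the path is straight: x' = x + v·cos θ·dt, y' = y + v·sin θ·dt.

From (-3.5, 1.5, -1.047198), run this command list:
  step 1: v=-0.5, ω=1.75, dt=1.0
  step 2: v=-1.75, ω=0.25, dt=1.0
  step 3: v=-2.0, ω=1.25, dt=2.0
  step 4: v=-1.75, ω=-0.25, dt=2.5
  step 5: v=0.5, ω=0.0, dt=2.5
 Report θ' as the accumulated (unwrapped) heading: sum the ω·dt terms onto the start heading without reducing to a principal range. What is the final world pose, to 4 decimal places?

(-0.2037, -1.7802, 2.8278)

step 1: θ'=0.7028 (R=-0.2857) → pose (-3.9321, 1.5752, 0.7028)
step 2: θ'=0.9528 (R=-7.0000) → pose (-5.1129, 0.2897, 0.9528)
step 3: θ'=3.4528 (R=-1.6000) → pose (-3.3189, -2.1605, 3.4528)
step 4: θ'=2.8278 (R=7.0000) → pose (0.9852, -2.1660, 2.8278)
step 5: θ'=2.8278 (straight) → pose (-0.2037, -1.7802, 2.8278)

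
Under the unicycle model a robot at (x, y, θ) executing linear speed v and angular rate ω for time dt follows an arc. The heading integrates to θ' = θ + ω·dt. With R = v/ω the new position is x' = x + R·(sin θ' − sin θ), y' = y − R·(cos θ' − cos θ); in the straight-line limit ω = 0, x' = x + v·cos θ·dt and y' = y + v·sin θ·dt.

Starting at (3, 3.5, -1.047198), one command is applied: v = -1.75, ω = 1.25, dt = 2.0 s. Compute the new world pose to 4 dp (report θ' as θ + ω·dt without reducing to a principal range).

θ' = -1.0472 + 1.25·2.0 = 1.4528
R = v/ω = -1.75/1.25 = -1.4000
x' = 3 + -1.4000·(sin 1.4528 − sin -1.0472) = 0.3973
y' = 3.5 − -1.4000·(cos 1.4528 − cos -1.0472) = 2.9648

(0.3973, 2.9648, 1.4528)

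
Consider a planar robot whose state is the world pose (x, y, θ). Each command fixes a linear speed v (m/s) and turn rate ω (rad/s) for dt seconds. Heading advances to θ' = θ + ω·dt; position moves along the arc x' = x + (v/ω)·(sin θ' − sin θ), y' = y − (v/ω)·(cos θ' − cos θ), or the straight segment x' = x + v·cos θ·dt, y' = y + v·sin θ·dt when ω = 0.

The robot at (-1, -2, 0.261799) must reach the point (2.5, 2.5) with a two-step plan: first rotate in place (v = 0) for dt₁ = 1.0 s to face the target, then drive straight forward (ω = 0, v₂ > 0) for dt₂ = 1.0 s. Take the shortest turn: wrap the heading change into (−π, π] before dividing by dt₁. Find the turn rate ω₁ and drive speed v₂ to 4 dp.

heading to target = atan2(2.5−-2, 2.5−-1) = 0.9098
Δθ = wrap(0.9098 − 0.2618) = 0.6480; ω₁ = Δθ/dt₁ = 0.6480
distance = √((2.5−-1)² + (2.5−-2)²) = 5.7009; v₂ = distance/dt₂ = 5.7009

ω₁ = 0.6480, v₂ = 5.7009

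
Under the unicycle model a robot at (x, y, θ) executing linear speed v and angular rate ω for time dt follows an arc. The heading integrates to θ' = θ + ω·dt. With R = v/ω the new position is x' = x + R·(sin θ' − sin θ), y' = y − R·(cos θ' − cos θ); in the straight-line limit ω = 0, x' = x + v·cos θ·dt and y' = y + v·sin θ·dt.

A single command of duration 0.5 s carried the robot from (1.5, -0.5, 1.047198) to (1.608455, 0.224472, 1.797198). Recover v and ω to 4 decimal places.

v = 1.5000, ω = 1.5000

Δθ = 1.797198 − 1.047198 = 0.750000
ω = Δθ/dt = 0.750000/0.5 = 1.5000
R = −Δy/(cos θ' − cos θ) = 1.0000
v = R·ω = 1.0000·1.5000 = 1.5000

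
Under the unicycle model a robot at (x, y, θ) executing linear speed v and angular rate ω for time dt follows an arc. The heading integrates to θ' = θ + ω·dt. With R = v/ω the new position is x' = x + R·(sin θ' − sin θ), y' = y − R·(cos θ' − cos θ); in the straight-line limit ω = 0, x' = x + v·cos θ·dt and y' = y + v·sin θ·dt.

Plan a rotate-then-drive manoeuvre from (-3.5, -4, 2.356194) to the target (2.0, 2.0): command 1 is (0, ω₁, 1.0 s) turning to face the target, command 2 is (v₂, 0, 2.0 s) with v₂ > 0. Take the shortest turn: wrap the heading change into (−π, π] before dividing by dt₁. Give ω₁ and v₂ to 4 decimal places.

heading to target = atan2(2−-4, 2−-3.5) = 0.8288
Δθ = wrap(0.8288 − 2.3562) = -1.5273; ω₁ = Δθ/dt₁ = -1.5273
distance = √((2−-3.5)² + (2−-4)²) = 8.1394; v₂ = distance/dt₂ = 4.0697

ω₁ = -1.5273, v₂ = 4.0697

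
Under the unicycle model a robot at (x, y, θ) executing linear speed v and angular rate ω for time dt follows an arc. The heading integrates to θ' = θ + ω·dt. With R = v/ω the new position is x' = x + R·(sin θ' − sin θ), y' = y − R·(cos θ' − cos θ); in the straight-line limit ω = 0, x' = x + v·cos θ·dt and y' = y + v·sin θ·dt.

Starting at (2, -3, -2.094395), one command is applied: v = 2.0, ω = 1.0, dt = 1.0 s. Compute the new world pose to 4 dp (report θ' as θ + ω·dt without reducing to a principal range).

(1.9547, -4.9172, -1.0944)

θ' = -2.0944 + 1.0·1.0 = -1.0944
R = v/ω = 2.0/1.0 = 2.0000
x' = 2 + 2.0000·(sin -1.0944 − sin -2.0944) = 1.9547
y' = -3 − 2.0000·(cos -1.0944 − cos -2.0944) = -4.9172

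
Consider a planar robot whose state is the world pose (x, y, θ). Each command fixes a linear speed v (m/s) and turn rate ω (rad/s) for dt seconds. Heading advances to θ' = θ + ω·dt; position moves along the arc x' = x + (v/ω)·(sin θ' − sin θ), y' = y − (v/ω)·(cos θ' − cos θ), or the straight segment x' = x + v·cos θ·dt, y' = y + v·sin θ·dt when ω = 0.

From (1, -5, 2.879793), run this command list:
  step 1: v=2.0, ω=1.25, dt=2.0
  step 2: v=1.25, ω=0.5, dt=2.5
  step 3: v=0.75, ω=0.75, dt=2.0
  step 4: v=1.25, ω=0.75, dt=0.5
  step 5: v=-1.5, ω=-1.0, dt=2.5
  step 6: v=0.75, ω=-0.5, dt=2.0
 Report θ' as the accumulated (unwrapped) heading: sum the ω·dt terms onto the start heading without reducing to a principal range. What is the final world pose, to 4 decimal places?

step 1: θ'=5.3798 (R=1.6000) → pose (-0.6708, -7.5358, 5.3798)
step 2: θ'=6.6298 (R=2.5000) → pose (2.1421, -8.3398, 6.6298)
step 3: θ'=8.1298 (R=1.0000) → pose (2.7645, -7.1269, 8.1298)
step 4: θ'=8.5048 (R=1.6667) → pose (2.4869, -6.5711, 8.5048)
step 5: θ'=6.0048 (R=1.5000) → pose (0.8813, -8.9221, 6.0048)
step 6: θ'=5.0048 (R=-1.5000) → pose (1.9054, -9.9319, 5.0048)

(1.9054, -9.9319, 5.0048)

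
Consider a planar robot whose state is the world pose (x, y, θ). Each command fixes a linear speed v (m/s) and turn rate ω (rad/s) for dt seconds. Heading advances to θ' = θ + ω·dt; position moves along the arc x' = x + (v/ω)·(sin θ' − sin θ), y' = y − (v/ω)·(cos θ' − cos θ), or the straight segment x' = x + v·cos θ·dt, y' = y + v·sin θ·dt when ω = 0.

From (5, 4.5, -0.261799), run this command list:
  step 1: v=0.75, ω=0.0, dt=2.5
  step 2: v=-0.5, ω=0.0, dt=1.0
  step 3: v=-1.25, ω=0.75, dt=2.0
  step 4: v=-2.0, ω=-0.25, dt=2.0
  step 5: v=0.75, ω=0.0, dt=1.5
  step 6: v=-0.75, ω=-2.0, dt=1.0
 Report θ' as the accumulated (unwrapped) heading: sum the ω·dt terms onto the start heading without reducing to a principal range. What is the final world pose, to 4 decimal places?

step 1: θ'=-0.2618 (straight) → pose (6.8111, 4.0147, -0.2618)
step 2: θ'=-0.2618 (straight) → pose (6.3281, 4.1441, -0.2618)
step 3: θ'=1.2382 (R=-1.6667) → pose (4.3215, 3.0784, 1.2382)
step 4: θ'=0.7382 (R=8.0000) → pose (2.1435, -0.2271, 0.7382)
step 5: θ'=0.7382 (straight) → pose (2.9757, 0.5300, 0.7382)
step 6: θ'=-1.2618 (R=0.3750) → pose (2.3661, 0.6934, -1.2618)

(2.3661, 0.6934, -1.2618)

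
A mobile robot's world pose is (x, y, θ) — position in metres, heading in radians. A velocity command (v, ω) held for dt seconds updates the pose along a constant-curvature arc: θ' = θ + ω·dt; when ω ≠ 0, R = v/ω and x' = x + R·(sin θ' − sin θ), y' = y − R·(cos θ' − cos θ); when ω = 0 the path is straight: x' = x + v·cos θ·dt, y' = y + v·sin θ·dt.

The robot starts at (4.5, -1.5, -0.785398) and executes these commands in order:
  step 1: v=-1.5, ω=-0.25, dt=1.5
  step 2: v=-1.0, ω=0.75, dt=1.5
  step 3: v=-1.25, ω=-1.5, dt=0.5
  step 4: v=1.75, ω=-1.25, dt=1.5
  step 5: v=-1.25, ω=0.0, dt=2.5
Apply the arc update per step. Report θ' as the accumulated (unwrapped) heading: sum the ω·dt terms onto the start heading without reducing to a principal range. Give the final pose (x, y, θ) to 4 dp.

(3.9338, 0.6083, -2.6604)

step 1: θ'=-1.1604 (R=6.0000) → pose (3.2409, 0.3488, -1.1604)
step 2: θ'=-0.0354 (R=-1.3333) → pose (2.0654, 1.1493, -0.0354)
step 3: θ'=-0.7854 (R=0.8333) → pose (1.5057, 1.3929, -0.7854)
step 4: θ'=-2.6604 (R=-1.4000) → pose (1.1637, -0.8381, -2.6604)
step 5: θ'=-2.6604 (straight) → pose (3.9338, 0.6083, -2.6604)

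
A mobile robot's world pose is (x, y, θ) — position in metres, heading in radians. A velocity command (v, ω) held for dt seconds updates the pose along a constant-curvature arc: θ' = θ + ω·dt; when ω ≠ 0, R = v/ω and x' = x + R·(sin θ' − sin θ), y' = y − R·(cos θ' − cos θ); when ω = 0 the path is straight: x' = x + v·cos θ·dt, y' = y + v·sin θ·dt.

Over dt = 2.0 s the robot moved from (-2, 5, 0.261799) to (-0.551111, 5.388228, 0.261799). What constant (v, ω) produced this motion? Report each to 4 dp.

Δθ = 0.261799 − 0.261799 = 0.000000
ω = Δθ/dt = 0.000000/2.0 = 0.0000
ω = 0 → v = (Δx·cos θ + Δy·sin θ)/dt = 0.7500

v = 0.7500, ω = 0.0000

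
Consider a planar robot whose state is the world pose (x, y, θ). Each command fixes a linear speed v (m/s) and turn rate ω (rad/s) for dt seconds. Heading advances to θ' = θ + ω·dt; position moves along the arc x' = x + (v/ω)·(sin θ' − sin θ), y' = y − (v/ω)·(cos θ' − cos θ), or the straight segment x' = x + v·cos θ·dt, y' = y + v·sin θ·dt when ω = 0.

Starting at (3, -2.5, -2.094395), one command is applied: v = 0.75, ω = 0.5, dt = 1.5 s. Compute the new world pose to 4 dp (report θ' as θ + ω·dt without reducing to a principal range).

(2.8373, -3.5867, -1.3444)

θ' = -2.0944 + 0.5·1.5 = -1.3444
R = v/ω = 0.75/0.5 = 1.5000
x' = 3 + 1.5000·(sin -1.3444 − sin -2.0944) = 2.8373
y' = -2.5 − 1.5000·(cos -1.3444 − cos -2.0944) = -3.5867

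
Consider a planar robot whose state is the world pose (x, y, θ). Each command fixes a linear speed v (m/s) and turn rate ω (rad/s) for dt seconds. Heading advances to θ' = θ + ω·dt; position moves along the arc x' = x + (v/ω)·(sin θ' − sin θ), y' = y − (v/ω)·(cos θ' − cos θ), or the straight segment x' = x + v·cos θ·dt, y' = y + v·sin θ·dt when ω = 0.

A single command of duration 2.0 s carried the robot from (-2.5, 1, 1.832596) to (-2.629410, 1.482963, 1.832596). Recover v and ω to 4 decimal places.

Δθ = 1.832596 − 1.832596 = 0.000000
ω = Δθ/dt = 0.000000/2.0 = 0.0000
ω = 0 → v = (Δx·cos θ + Δy·sin θ)/dt = 0.2500

v = 0.2500, ω = 0.0000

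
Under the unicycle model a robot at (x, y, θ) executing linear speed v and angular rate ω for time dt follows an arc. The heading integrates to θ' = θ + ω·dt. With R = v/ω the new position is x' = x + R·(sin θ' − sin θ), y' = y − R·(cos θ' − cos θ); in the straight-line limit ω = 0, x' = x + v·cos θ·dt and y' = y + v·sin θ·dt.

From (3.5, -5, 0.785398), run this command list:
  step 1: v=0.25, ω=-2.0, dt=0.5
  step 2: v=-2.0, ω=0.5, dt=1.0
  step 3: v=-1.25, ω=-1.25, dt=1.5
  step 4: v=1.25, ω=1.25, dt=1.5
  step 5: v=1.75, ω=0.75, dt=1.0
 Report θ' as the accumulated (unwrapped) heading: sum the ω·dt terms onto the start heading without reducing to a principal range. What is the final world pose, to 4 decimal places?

step 1: θ'=-0.2146 (R=-0.1250) → pose (3.6150, -4.9663, -0.2146)
step 2: θ'=0.2854 (R=-4.0000) → pose (1.6370, -5.0363, 0.2854)
step 3: θ'=-1.5896 (R=1.0000) → pose (0.3557, -4.0579, -1.5896)
step 4: θ'=0.2854 (R=1.0000) → pose (1.6370, -5.0363, 0.2854)
step 5: θ'=1.0354 (R=2.3333) → pose (2.9869, -3.9878, 1.0354)

(2.9869, -3.9878, 1.0354)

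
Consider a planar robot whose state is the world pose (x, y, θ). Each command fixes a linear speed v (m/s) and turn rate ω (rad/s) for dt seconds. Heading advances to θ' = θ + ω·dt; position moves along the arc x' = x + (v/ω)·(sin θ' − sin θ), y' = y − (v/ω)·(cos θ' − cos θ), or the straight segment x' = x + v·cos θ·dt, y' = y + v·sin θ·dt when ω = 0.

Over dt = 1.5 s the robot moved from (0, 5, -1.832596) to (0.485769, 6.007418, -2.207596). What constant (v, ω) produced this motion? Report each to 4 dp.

Δθ = -2.207596 − -1.832596 = -0.375000
ω = Δθ/dt = -0.375000/1.5 = -0.2500
R = −Δy/(cos θ' − cos θ) = 3.0000
v = R·ω = 3.0000·-0.2500 = -0.7500

v = -0.7500, ω = -0.2500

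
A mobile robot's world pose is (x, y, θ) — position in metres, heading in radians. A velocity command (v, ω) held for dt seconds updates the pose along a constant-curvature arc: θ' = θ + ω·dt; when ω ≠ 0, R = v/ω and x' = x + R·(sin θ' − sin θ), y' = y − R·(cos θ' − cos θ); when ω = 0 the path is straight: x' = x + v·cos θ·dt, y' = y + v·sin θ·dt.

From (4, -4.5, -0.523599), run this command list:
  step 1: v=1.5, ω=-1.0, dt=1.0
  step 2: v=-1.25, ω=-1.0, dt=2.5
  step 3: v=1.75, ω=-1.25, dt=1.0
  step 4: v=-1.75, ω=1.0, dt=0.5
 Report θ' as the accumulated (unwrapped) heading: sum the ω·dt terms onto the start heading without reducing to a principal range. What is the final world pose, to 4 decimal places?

(6.5924, -4.0642, -4.7736)

step 1: θ'=-1.5236 (R=-1.5000) → pose (4.7483, -5.7283, -1.5236)
step 2: θ'=-4.0236 (R=1.2500) → pose (6.9620, -4.8748, -4.0236)
step 3: θ'=-5.2736 (R=-1.4000) → pose (6.8575, -3.2398, -5.2736)
step 4: θ'=-4.7736 (R=-1.7500) → pose (6.5924, -4.0642, -4.7736)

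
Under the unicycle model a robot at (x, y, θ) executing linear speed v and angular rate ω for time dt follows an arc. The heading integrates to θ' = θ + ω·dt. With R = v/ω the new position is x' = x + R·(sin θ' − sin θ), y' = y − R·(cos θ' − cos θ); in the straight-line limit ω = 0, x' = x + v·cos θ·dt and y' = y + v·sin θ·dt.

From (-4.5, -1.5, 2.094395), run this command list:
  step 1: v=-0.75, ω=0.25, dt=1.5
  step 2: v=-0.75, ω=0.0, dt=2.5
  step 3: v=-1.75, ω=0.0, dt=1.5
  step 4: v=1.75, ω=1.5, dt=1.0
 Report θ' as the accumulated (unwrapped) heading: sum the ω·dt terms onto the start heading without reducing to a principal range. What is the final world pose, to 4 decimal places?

step 1: θ'=2.4694 (R=-3.0000) → pose (-3.7700, -2.3474, 2.4694)
step 2: θ'=2.4694 (straight) → pose (-2.3029, -3.5149, 2.4694)
step 3: θ'=2.4694 (straight) → pose (-0.2490, -5.1495, 2.4694)
step 4: θ'=3.9694 (R=1.1667) → pose (-1.8347, -5.2732, 3.9694)

(-1.8347, -5.2732, 3.9694)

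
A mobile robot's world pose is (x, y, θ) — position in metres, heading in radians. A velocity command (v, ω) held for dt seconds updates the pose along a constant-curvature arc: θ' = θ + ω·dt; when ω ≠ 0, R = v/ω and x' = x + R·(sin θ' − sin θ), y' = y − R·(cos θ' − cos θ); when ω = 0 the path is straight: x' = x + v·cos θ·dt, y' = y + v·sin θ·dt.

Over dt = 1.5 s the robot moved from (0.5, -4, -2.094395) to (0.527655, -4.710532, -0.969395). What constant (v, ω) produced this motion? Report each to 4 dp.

v = 0.5000, ω = 0.7500

Δθ = -0.969395 − -2.094395 = 1.125000
ω = Δθ/dt = 1.125000/1.5 = 0.7500
R = −Δy/(cos θ' − cos θ) = 0.6667
v = R·ω = 0.6667·0.7500 = 0.5000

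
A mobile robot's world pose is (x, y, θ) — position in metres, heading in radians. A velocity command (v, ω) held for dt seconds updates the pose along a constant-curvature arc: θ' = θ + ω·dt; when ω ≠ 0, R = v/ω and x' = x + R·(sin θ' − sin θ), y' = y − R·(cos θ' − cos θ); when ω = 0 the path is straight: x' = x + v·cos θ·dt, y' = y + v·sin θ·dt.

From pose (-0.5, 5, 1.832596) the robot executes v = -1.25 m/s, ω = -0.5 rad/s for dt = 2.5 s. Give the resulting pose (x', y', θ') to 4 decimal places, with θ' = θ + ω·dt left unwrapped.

(-1.5393, 2.2654, 0.5826)

θ' = 1.8326 + -0.5·2.5 = 0.5826
R = v/ω = -1.25/-0.5 = 2.5000
x' = -0.5 + 2.5000·(sin 0.5826 − sin 1.8326) = -1.5393
y' = 5 − 2.5000·(cos 0.5826 − cos 1.8326) = 2.2654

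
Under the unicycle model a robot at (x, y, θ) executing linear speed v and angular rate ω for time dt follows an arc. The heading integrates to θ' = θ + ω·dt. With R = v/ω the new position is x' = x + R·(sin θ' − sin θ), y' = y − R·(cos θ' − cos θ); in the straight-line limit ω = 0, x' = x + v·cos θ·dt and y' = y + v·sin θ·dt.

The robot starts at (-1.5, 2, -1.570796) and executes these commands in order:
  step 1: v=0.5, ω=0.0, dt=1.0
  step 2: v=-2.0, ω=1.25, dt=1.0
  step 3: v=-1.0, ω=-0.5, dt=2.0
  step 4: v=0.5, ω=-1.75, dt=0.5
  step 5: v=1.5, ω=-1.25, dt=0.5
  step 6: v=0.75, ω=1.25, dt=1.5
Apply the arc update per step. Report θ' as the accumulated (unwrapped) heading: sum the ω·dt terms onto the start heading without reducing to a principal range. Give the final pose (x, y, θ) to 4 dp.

(-4.8399, 2.8266, -0.9458)

step 1: θ'=-1.5708 (straight) → pose (-1.5000, 1.5000, -1.5708)
step 2: θ'=-0.3208 (R=-1.6000) → pose (-2.5955, 3.0184, -0.3208)
step 3: θ'=-1.3208 (R=2.0000) → pose (-3.9027, 4.4215, -1.3208)
step 4: θ'=-2.1958 (R=-0.2857) → pose (-3.9478, 4.1837, -2.1958)
step 5: θ'=-2.8208 (R=-1.2000) → pose (-4.5426, 3.7470, -2.8208)
step 6: θ'=-0.9458 (R=0.6000) → pose (-4.8399, 2.8266, -0.9458)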